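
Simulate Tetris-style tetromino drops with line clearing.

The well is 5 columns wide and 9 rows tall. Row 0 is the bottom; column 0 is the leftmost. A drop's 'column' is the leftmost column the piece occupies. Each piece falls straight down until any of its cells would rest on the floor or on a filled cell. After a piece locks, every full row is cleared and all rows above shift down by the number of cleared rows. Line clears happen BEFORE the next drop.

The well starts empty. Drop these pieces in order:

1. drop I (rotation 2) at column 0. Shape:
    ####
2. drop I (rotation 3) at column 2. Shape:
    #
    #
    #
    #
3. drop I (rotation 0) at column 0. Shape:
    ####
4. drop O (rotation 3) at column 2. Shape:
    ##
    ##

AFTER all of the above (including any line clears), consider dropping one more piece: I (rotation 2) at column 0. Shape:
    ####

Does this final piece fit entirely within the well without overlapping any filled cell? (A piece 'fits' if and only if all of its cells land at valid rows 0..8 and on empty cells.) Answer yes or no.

Answer: yes

Derivation:
Drop 1: I rot2 at col 0 lands with bottom-row=0; cleared 0 line(s) (total 0); column heights now [1 1 1 1 0], max=1
Drop 2: I rot3 at col 2 lands with bottom-row=1; cleared 0 line(s) (total 0); column heights now [1 1 5 1 0], max=5
Drop 3: I rot0 at col 0 lands with bottom-row=5; cleared 0 line(s) (total 0); column heights now [6 6 6 6 0], max=6
Drop 4: O rot3 at col 2 lands with bottom-row=6; cleared 0 line(s) (total 0); column heights now [6 6 8 8 0], max=8
Test piece I rot2 at col 0 (width 4): heights before test = [6 6 8 8 0]; fits = True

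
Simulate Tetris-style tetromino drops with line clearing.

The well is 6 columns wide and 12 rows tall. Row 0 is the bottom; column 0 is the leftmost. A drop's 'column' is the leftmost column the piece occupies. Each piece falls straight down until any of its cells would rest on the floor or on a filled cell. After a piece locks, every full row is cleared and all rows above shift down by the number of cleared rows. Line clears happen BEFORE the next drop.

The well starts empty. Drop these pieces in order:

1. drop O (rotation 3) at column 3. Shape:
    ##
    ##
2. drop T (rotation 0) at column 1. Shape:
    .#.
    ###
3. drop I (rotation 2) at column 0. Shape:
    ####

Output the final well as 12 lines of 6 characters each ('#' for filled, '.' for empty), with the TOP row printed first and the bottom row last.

Drop 1: O rot3 at col 3 lands with bottom-row=0; cleared 0 line(s) (total 0); column heights now [0 0 0 2 2 0], max=2
Drop 2: T rot0 at col 1 lands with bottom-row=2; cleared 0 line(s) (total 0); column heights now [0 3 4 3 2 0], max=4
Drop 3: I rot2 at col 0 lands with bottom-row=4; cleared 0 line(s) (total 0); column heights now [5 5 5 5 2 0], max=5

Answer: ......
......
......
......
......
......
......
####..
..#...
.###..
...##.
...##.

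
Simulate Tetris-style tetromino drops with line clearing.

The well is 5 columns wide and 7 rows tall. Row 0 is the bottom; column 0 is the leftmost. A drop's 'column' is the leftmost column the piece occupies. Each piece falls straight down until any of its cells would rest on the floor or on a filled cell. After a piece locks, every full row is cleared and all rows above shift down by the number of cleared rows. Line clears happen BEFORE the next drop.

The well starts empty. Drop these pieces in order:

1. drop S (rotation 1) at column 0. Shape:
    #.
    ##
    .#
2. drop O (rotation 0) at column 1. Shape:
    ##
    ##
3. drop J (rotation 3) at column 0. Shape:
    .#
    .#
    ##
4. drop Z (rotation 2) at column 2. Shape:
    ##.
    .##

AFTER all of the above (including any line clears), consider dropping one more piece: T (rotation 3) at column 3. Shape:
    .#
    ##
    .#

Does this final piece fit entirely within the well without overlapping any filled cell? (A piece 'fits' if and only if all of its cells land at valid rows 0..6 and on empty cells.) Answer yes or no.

Answer: yes

Derivation:
Drop 1: S rot1 at col 0 lands with bottom-row=0; cleared 0 line(s) (total 0); column heights now [3 2 0 0 0], max=3
Drop 2: O rot0 at col 1 lands with bottom-row=2; cleared 0 line(s) (total 0); column heights now [3 4 4 0 0], max=4
Drop 3: J rot3 at col 0 lands with bottom-row=4; cleared 0 line(s) (total 0); column heights now [5 7 4 0 0], max=7
Drop 4: Z rot2 at col 2 lands with bottom-row=3; cleared 0 line(s) (total 0); column heights now [5 7 5 5 4], max=7
Test piece T rot3 at col 3 (width 2): heights before test = [5 7 5 5 4]; fits = True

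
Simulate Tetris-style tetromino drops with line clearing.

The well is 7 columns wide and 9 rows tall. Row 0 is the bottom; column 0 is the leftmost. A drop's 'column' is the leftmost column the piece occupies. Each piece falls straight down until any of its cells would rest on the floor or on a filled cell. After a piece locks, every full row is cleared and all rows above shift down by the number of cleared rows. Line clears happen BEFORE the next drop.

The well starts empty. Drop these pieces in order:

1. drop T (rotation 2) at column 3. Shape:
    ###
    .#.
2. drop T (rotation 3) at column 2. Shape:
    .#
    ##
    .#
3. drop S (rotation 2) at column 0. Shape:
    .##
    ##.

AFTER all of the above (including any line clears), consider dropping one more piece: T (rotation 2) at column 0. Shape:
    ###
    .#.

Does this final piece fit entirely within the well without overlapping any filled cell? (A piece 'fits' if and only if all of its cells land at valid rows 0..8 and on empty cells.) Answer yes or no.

Drop 1: T rot2 at col 3 lands with bottom-row=0; cleared 0 line(s) (total 0); column heights now [0 0 0 2 2 2 0], max=2
Drop 2: T rot3 at col 2 lands with bottom-row=2; cleared 0 line(s) (total 0); column heights now [0 0 4 5 2 2 0], max=5
Drop 3: S rot2 at col 0 lands with bottom-row=3; cleared 0 line(s) (total 0); column heights now [4 5 5 5 2 2 0], max=5
Test piece T rot2 at col 0 (width 3): heights before test = [4 5 5 5 2 2 0]; fits = True

Answer: yes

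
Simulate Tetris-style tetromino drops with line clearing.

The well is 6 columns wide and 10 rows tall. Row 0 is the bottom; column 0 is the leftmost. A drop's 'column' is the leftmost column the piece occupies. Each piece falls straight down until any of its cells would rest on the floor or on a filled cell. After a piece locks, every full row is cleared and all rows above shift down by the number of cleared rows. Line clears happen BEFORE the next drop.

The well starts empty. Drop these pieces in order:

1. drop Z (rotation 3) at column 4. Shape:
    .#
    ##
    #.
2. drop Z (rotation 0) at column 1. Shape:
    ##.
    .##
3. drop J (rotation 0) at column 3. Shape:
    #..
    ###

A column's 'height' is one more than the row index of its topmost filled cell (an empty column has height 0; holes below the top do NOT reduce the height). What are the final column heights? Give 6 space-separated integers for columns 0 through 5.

Answer: 0 2 2 5 4 4

Derivation:
Drop 1: Z rot3 at col 4 lands with bottom-row=0; cleared 0 line(s) (total 0); column heights now [0 0 0 0 2 3], max=3
Drop 2: Z rot0 at col 1 lands with bottom-row=0; cleared 0 line(s) (total 0); column heights now [0 2 2 1 2 3], max=3
Drop 3: J rot0 at col 3 lands with bottom-row=3; cleared 0 line(s) (total 0); column heights now [0 2 2 5 4 4], max=5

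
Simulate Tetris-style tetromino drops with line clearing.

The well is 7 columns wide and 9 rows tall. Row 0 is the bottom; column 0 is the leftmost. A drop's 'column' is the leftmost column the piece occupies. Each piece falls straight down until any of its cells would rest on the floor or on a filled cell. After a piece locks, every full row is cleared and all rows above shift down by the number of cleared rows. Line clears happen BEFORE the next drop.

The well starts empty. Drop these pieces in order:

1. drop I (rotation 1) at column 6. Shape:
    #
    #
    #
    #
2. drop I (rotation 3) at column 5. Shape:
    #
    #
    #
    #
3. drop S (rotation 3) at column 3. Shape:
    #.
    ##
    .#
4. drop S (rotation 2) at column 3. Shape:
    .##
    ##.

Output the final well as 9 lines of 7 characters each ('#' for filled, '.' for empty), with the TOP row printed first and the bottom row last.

Answer: .......
.......
.......
.......
....##.
...####
...#.##
...####
....###

Derivation:
Drop 1: I rot1 at col 6 lands with bottom-row=0; cleared 0 line(s) (total 0); column heights now [0 0 0 0 0 0 4], max=4
Drop 2: I rot3 at col 5 lands with bottom-row=0; cleared 0 line(s) (total 0); column heights now [0 0 0 0 0 4 4], max=4
Drop 3: S rot3 at col 3 lands with bottom-row=0; cleared 0 line(s) (total 0); column heights now [0 0 0 3 2 4 4], max=4
Drop 4: S rot2 at col 3 lands with bottom-row=3; cleared 0 line(s) (total 0); column heights now [0 0 0 4 5 5 4], max=5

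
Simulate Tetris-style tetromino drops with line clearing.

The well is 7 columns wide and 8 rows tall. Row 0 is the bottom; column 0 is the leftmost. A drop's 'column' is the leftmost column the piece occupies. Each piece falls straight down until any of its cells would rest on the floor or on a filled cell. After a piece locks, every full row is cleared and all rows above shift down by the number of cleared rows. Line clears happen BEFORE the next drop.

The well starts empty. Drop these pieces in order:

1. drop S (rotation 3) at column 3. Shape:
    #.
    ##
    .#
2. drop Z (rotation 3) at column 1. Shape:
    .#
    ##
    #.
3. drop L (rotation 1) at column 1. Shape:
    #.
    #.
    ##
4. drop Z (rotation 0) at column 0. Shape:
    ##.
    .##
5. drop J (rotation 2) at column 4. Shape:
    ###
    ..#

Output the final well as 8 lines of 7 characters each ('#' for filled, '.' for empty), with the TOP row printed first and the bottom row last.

Drop 1: S rot3 at col 3 lands with bottom-row=0; cleared 0 line(s) (total 0); column heights now [0 0 0 3 2 0 0], max=3
Drop 2: Z rot3 at col 1 lands with bottom-row=0; cleared 0 line(s) (total 0); column heights now [0 2 3 3 2 0 0], max=3
Drop 3: L rot1 at col 1 lands with bottom-row=3; cleared 0 line(s) (total 0); column heights now [0 6 4 3 2 0 0], max=6
Drop 4: Z rot0 at col 0 lands with bottom-row=6; cleared 0 line(s) (total 0); column heights now [8 8 7 3 2 0 0], max=8
Drop 5: J rot2 at col 4 lands with bottom-row=1; cleared 0 line(s) (total 0); column heights now [8 8 7 3 3 3 3], max=8

Answer: ##.....
.##....
.#.....
.#.....
.##....
..#####
.####.#
.#..#..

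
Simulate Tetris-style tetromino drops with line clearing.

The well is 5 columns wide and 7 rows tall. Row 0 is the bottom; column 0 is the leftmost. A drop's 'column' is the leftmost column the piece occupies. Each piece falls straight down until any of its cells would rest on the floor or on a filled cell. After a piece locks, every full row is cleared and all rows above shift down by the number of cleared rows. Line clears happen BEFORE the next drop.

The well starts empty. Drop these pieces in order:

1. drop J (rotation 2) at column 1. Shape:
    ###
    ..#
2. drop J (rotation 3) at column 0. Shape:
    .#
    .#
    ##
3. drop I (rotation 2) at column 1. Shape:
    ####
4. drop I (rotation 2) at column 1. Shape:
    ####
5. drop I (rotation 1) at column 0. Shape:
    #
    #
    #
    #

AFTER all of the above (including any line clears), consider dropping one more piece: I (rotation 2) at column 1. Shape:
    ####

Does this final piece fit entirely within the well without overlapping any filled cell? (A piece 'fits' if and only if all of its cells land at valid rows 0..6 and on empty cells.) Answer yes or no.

Drop 1: J rot2 at col 1 lands with bottom-row=0; cleared 0 line(s) (total 0); column heights now [0 2 2 2 0], max=2
Drop 2: J rot3 at col 0 lands with bottom-row=2; cleared 0 line(s) (total 0); column heights now [3 5 2 2 0], max=5
Drop 3: I rot2 at col 1 lands with bottom-row=5; cleared 0 line(s) (total 0); column heights now [3 6 6 6 6], max=6
Drop 4: I rot2 at col 1 lands with bottom-row=6; cleared 0 line(s) (total 0); column heights now [3 7 7 7 7], max=7
Drop 5: I rot1 at col 0 lands with bottom-row=3; cleared 2 line(s) (total 2); column heights now [5 5 2 2 0], max=5
Test piece I rot2 at col 1 (width 4): heights before test = [5 5 2 2 0]; fits = True

Answer: yes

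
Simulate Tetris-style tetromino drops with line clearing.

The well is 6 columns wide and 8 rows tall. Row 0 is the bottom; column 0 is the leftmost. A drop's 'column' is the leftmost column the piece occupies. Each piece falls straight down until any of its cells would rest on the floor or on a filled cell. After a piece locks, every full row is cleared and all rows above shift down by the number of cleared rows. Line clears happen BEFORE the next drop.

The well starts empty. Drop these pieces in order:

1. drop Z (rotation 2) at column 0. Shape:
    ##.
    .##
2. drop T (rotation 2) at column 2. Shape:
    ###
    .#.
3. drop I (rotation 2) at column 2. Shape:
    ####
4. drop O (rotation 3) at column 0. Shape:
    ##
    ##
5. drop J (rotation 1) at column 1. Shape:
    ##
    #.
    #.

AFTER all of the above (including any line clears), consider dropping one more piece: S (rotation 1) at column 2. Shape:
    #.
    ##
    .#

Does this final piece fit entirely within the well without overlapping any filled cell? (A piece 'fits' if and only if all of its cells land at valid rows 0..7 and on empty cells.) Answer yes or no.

Drop 1: Z rot2 at col 0 lands with bottom-row=0; cleared 0 line(s) (total 0); column heights now [2 2 1 0 0 0], max=2
Drop 2: T rot2 at col 2 lands with bottom-row=0; cleared 0 line(s) (total 0); column heights now [2 2 2 2 2 0], max=2
Drop 3: I rot2 at col 2 lands with bottom-row=2; cleared 0 line(s) (total 0); column heights now [2 2 3 3 3 3], max=3
Drop 4: O rot3 at col 0 lands with bottom-row=2; cleared 1 line(s) (total 1); column heights now [3 3 2 2 2 0], max=3
Drop 5: J rot1 at col 1 lands with bottom-row=3; cleared 0 line(s) (total 1); column heights now [3 6 6 2 2 0], max=6
Test piece S rot1 at col 2 (width 2): heights before test = [3 6 6 2 2 0]; fits = True

Answer: yes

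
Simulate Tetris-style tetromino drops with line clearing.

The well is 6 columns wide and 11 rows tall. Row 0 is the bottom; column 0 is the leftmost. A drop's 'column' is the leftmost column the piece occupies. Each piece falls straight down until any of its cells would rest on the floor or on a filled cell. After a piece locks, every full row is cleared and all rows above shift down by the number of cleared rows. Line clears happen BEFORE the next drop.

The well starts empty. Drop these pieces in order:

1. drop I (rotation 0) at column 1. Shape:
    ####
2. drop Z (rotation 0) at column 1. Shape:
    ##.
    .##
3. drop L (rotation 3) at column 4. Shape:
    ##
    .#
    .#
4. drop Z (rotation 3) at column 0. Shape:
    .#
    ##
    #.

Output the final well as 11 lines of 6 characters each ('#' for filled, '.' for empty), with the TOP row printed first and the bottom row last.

Answer: ......
......
......
......
......
......
.#....
##....
###.##
..##.#
.#####

Derivation:
Drop 1: I rot0 at col 1 lands with bottom-row=0; cleared 0 line(s) (total 0); column heights now [0 1 1 1 1 0], max=1
Drop 2: Z rot0 at col 1 lands with bottom-row=1; cleared 0 line(s) (total 0); column heights now [0 3 3 2 1 0], max=3
Drop 3: L rot3 at col 4 lands with bottom-row=0; cleared 0 line(s) (total 0); column heights now [0 3 3 2 3 3], max=3
Drop 4: Z rot3 at col 0 lands with bottom-row=2; cleared 0 line(s) (total 0); column heights now [4 5 3 2 3 3], max=5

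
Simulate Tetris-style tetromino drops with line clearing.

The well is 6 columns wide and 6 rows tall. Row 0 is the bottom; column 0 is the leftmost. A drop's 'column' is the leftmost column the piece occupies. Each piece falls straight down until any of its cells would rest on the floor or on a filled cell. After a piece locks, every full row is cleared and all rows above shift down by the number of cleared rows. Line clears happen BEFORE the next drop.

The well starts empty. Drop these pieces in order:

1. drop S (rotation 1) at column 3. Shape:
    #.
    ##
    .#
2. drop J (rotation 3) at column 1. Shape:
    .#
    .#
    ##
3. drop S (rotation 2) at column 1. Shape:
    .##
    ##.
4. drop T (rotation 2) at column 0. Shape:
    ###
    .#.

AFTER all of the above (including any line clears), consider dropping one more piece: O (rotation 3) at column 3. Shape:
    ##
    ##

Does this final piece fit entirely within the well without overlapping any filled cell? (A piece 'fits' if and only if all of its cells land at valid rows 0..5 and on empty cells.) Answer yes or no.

Drop 1: S rot1 at col 3 lands with bottom-row=0; cleared 0 line(s) (total 0); column heights now [0 0 0 3 2 0], max=3
Drop 2: J rot3 at col 1 lands with bottom-row=0; cleared 0 line(s) (total 0); column heights now [0 1 3 3 2 0], max=3
Drop 3: S rot2 at col 1 lands with bottom-row=3; cleared 0 line(s) (total 0); column heights now [0 4 5 5 2 0], max=5
Drop 4: T rot2 at col 0 lands with bottom-row=4; cleared 0 line(s) (total 0); column heights now [6 6 6 5 2 0], max=6
Test piece O rot3 at col 3 (width 2): heights before test = [6 6 6 5 2 0]; fits = False

Answer: no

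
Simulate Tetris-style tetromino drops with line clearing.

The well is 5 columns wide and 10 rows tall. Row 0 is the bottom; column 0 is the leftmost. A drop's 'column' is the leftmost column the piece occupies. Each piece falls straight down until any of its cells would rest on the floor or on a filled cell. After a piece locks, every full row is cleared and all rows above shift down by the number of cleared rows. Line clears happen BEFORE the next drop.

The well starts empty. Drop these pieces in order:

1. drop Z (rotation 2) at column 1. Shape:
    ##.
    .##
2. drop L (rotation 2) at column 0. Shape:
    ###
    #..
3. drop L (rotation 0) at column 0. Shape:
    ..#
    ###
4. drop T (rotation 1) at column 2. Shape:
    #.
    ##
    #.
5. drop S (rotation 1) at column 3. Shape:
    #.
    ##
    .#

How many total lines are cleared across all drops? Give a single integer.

Answer: 0

Derivation:
Drop 1: Z rot2 at col 1 lands with bottom-row=0; cleared 0 line(s) (total 0); column heights now [0 2 2 1 0], max=2
Drop 2: L rot2 at col 0 lands with bottom-row=1; cleared 0 line(s) (total 0); column heights now [3 3 3 1 0], max=3
Drop 3: L rot0 at col 0 lands with bottom-row=3; cleared 0 line(s) (total 0); column heights now [4 4 5 1 0], max=5
Drop 4: T rot1 at col 2 lands with bottom-row=5; cleared 0 line(s) (total 0); column heights now [4 4 8 7 0], max=8
Drop 5: S rot1 at col 3 lands with bottom-row=6; cleared 0 line(s) (total 0); column heights now [4 4 8 9 8], max=9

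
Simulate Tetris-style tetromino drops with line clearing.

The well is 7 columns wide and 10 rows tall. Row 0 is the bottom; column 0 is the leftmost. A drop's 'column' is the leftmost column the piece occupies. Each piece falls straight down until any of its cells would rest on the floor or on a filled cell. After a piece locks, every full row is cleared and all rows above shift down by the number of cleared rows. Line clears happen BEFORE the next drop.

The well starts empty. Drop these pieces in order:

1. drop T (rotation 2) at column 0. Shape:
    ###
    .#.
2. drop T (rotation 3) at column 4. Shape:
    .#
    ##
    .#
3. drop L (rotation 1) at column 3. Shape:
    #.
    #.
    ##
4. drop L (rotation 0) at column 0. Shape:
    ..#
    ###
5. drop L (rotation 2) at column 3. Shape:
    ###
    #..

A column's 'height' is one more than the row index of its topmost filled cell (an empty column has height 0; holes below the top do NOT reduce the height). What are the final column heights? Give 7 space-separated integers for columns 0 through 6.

Drop 1: T rot2 at col 0 lands with bottom-row=0; cleared 0 line(s) (total 0); column heights now [2 2 2 0 0 0 0], max=2
Drop 2: T rot3 at col 4 lands with bottom-row=0; cleared 0 line(s) (total 0); column heights now [2 2 2 0 2 3 0], max=3
Drop 3: L rot1 at col 3 lands with bottom-row=2; cleared 0 line(s) (total 0); column heights now [2 2 2 5 3 3 0], max=5
Drop 4: L rot0 at col 0 lands with bottom-row=2; cleared 0 line(s) (total 0); column heights now [3 3 4 5 3 3 0], max=5
Drop 5: L rot2 at col 3 lands with bottom-row=5; cleared 0 line(s) (total 0); column heights now [3 3 4 7 7 7 0], max=7

Answer: 3 3 4 7 7 7 0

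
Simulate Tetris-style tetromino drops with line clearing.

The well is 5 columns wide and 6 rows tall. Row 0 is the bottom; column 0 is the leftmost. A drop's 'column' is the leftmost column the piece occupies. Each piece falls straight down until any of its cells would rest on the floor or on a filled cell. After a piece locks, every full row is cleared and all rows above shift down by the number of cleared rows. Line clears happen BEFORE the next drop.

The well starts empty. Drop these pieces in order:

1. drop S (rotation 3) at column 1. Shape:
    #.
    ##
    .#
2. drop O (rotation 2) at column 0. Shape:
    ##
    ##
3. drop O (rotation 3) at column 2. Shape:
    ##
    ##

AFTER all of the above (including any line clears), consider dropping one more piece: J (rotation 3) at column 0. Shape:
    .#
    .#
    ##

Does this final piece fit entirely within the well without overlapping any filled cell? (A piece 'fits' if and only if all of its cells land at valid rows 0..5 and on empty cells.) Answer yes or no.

Drop 1: S rot3 at col 1 lands with bottom-row=0; cleared 0 line(s) (total 0); column heights now [0 3 2 0 0], max=3
Drop 2: O rot2 at col 0 lands with bottom-row=3; cleared 0 line(s) (total 0); column heights now [5 5 2 0 0], max=5
Drop 3: O rot3 at col 2 lands with bottom-row=2; cleared 0 line(s) (total 0); column heights now [5 5 4 4 0], max=5
Test piece J rot3 at col 0 (width 2): heights before test = [5 5 4 4 0]; fits = False

Answer: no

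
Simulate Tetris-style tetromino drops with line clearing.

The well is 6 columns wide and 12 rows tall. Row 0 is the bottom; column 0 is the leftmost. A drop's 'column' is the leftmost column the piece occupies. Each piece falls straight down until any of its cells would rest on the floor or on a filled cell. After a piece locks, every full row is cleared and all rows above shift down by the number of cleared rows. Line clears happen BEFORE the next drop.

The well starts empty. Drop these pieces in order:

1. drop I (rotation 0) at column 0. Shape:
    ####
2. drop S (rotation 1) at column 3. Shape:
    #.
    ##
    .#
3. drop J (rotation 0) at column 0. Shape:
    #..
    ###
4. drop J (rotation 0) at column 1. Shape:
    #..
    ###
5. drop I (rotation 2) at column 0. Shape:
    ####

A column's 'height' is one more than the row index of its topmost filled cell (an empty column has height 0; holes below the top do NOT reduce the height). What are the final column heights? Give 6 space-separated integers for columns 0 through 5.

Drop 1: I rot0 at col 0 lands with bottom-row=0; cleared 0 line(s) (total 0); column heights now [1 1 1 1 0 0], max=1
Drop 2: S rot1 at col 3 lands with bottom-row=0; cleared 0 line(s) (total 0); column heights now [1 1 1 3 2 0], max=3
Drop 3: J rot0 at col 0 lands with bottom-row=1; cleared 0 line(s) (total 0); column heights now [3 2 2 3 2 0], max=3
Drop 4: J rot0 at col 1 lands with bottom-row=3; cleared 0 line(s) (total 0); column heights now [3 5 4 4 2 0], max=5
Drop 5: I rot2 at col 0 lands with bottom-row=5; cleared 0 line(s) (total 0); column heights now [6 6 6 6 2 0], max=6

Answer: 6 6 6 6 2 0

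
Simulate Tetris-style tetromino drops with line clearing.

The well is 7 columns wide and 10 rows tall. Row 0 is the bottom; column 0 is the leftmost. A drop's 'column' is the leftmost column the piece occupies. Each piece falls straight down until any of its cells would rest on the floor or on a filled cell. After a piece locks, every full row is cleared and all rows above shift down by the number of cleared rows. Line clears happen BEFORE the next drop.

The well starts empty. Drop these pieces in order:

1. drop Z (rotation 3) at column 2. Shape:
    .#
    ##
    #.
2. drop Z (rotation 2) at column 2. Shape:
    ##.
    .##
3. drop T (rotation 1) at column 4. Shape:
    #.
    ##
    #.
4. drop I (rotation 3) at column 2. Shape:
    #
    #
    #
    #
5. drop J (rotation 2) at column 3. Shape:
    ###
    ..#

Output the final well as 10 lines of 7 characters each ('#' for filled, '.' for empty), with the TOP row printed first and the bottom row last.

Drop 1: Z rot3 at col 2 lands with bottom-row=0; cleared 0 line(s) (total 0); column heights now [0 0 2 3 0 0 0], max=3
Drop 2: Z rot2 at col 2 lands with bottom-row=3; cleared 0 line(s) (total 0); column heights now [0 0 5 5 4 0 0], max=5
Drop 3: T rot1 at col 4 lands with bottom-row=4; cleared 0 line(s) (total 0); column heights now [0 0 5 5 7 6 0], max=7
Drop 4: I rot3 at col 2 lands with bottom-row=5; cleared 0 line(s) (total 0); column heights now [0 0 9 5 7 6 0], max=9
Drop 5: J rot2 at col 3 lands with bottom-row=6; cleared 0 line(s) (total 0); column heights now [0 0 9 8 8 8 0], max=9

Answer: .......
..#....
..####.
..#.##.
..#.##.
..###..
...##..
...#...
..##...
..#....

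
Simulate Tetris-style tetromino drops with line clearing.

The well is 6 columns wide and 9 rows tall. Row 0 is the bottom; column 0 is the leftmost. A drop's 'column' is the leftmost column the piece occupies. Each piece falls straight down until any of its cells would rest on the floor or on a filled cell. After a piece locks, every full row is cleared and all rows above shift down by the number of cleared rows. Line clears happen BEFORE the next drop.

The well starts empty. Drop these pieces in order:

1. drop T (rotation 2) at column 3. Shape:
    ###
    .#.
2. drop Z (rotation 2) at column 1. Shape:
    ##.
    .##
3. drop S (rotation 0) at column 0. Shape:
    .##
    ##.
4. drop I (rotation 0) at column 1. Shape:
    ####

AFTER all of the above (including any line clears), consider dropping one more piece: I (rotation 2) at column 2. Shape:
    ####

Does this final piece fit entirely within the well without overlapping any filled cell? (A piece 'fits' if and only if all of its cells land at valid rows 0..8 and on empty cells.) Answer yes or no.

Answer: yes

Derivation:
Drop 1: T rot2 at col 3 lands with bottom-row=0; cleared 0 line(s) (total 0); column heights now [0 0 0 2 2 2], max=2
Drop 2: Z rot2 at col 1 lands with bottom-row=2; cleared 0 line(s) (total 0); column heights now [0 4 4 3 2 2], max=4
Drop 3: S rot0 at col 0 lands with bottom-row=4; cleared 0 line(s) (total 0); column heights now [5 6 6 3 2 2], max=6
Drop 4: I rot0 at col 1 lands with bottom-row=6; cleared 0 line(s) (total 0); column heights now [5 7 7 7 7 2], max=7
Test piece I rot2 at col 2 (width 4): heights before test = [5 7 7 7 7 2]; fits = True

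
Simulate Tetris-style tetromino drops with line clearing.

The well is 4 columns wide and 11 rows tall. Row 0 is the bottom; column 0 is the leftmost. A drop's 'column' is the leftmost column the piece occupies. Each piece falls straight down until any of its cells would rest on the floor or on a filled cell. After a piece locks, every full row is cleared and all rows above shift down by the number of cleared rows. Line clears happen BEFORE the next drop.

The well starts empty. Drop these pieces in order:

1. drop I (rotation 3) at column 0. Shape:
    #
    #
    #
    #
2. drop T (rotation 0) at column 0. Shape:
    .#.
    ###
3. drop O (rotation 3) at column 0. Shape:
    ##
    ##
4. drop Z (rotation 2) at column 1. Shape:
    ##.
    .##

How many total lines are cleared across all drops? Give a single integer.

Drop 1: I rot3 at col 0 lands with bottom-row=0; cleared 0 line(s) (total 0); column heights now [4 0 0 0], max=4
Drop 2: T rot0 at col 0 lands with bottom-row=4; cleared 0 line(s) (total 0); column heights now [5 6 5 0], max=6
Drop 3: O rot3 at col 0 lands with bottom-row=6; cleared 0 line(s) (total 0); column heights now [8 8 5 0], max=8
Drop 4: Z rot2 at col 1 lands with bottom-row=7; cleared 1 line(s) (total 1); column heights now [7 8 8 0], max=8

Answer: 1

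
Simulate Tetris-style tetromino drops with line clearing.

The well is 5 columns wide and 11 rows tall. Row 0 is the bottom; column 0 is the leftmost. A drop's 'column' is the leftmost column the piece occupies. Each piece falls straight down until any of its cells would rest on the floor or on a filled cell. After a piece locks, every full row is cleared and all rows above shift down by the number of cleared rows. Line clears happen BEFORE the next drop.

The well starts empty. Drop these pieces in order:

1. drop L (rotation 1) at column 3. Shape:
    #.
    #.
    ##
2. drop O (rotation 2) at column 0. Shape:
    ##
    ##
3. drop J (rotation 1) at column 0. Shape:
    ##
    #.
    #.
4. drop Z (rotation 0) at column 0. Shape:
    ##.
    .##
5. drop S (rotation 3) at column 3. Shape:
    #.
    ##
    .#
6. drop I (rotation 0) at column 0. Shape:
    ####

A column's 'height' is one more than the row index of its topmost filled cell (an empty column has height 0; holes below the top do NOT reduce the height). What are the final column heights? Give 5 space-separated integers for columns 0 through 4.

Answer: 8 8 8 8 4

Derivation:
Drop 1: L rot1 at col 3 lands with bottom-row=0; cleared 0 line(s) (total 0); column heights now [0 0 0 3 1], max=3
Drop 2: O rot2 at col 0 lands with bottom-row=0; cleared 0 line(s) (total 0); column heights now [2 2 0 3 1], max=3
Drop 3: J rot1 at col 0 lands with bottom-row=2; cleared 0 line(s) (total 0); column heights now [5 5 0 3 1], max=5
Drop 4: Z rot0 at col 0 lands with bottom-row=5; cleared 0 line(s) (total 0); column heights now [7 7 6 3 1], max=7
Drop 5: S rot3 at col 3 lands with bottom-row=2; cleared 0 line(s) (total 0); column heights now [7 7 6 5 4], max=7
Drop 6: I rot0 at col 0 lands with bottom-row=7; cleared 0 line(s) (total 0); column heights now [8 8 8 8 4], max=8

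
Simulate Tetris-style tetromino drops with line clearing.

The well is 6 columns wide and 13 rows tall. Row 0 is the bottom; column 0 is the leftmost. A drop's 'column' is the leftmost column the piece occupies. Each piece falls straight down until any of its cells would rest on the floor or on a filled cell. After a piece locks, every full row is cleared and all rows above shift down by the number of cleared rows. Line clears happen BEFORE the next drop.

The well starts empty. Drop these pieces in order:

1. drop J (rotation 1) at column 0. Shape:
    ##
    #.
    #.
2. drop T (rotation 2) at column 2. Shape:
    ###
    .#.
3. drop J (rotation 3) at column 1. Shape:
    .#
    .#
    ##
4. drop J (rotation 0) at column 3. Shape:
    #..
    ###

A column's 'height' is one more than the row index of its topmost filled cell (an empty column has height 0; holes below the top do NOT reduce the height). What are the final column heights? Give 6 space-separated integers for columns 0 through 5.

Answer: 3 4 6 4 3 3

Derivation:
Drop 1: J rot1 at col 0 lands with bottom-row=0; cleared 0 line(s) (total 0); column heights now [3 3 0 0 0 0], max=3
Drop 2: T rot2 at col 2 lands with bottom-row=0; cleared 0 line(s) (total 0); column heights now [3 3 2 2 2 0], max=3
Drop 3: J rot3 at col 1 lands with bottom-row=3; cleared 0 line(s) (total 0); column heights now [3 4 6 2 2 0], max=6
Drop 4: J rot0 at col 3 lands with bottom-row=2; cleared 0 line(s) (total 0); column heights now [3 4 6 4 3 3], max=6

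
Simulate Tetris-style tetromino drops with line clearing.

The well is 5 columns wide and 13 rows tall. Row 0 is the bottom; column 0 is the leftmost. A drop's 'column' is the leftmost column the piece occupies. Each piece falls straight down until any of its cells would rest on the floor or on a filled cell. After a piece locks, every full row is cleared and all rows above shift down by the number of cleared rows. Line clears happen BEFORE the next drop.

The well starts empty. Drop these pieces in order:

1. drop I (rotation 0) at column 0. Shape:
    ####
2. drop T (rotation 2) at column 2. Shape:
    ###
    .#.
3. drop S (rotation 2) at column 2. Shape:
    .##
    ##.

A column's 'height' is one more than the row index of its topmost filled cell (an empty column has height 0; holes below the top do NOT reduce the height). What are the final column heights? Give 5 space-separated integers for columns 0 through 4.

Drop 1: I rot0 at col 0 lands with bottom-row=0; cleared 0 line(s) (total 0); column heights now [1 1 1 1 0], max=1
Drop 2: T rot2 at col 2 lands with bottom-row=1; cleared 0 line(s) (total 0); column heights now [1 1 3 3 3], max=3
Drop 3: S rot2 at col 2 lands with bottom-row=3; cleared 0 line(s) (total 0); column heights now [1 1 4 5 5], max=5

Answer: 1 1 4 5 5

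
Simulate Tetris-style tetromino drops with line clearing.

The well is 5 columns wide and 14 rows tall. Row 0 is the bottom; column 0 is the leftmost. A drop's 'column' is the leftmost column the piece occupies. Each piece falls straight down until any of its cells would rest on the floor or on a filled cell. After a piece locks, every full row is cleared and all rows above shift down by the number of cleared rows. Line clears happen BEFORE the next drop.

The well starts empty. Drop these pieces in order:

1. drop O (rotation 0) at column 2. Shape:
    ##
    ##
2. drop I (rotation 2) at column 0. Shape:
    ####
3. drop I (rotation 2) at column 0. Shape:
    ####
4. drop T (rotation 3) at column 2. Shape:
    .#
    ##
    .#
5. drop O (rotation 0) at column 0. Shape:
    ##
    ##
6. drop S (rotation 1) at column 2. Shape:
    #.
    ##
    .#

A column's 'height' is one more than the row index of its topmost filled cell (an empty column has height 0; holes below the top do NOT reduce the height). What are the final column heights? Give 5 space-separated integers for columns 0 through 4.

Drop 1: O rot0 at col 2 lands with bottom-row=0; cleared 0 line(s) (total 0); column heights now [0 0 2 2 0], max=2
Drop 2: I rot2 at col 0 lands with bottom-row=2; cleared 0 line(s) (total 0); column heights now [3 3 3 3 0], max=3
Drop 3: I rot2 at col 0 lands with bottom-row=3; cleared 0 line(s) (total 0); column heights now [4 4 4 4 0], max=4
Drop 4: T rot3 at col 2 lands with bottom-row=4; cleared 0 line(s) (total 0); column heights now [4 4 6 7 0], max=7
Drop 5: O rot0 at col 0 lands with bottom-row=4; cleared 0 line(s) (total 0); column heights now [6 6 6 7 0], max=7
Drop 6: S rot1 at col 2 lands with bottom-row=7; cleared 0 line(s) (total 0); column heights now [6 6 10 9 0], max=10

Answer: 6 6 10 9 0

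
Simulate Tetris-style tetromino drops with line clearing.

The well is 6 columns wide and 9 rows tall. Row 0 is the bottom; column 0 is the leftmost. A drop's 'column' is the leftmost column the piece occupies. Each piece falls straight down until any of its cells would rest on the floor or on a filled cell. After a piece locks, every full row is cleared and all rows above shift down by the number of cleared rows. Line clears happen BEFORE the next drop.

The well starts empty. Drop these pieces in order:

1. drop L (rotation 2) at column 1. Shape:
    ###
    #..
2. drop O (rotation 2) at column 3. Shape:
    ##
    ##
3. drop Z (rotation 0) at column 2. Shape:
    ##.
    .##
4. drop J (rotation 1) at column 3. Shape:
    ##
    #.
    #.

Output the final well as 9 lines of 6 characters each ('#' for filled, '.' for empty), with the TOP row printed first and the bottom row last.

Drop 1: L rot2 at col 1 lands with bottom-row=0; cleared 0 line(s) (total 0); column heights now [0 2 2 2 0 0], max=2
Drop 2: O rot2 at col 3 lands with bottom-row=2; cleared 0 line(s) (total 0); column heights now [0 2 2 4 4 0], max=4
Drop 3: Z rot0 at col 2 lands with bottom-row=4; cleared 0 line(s) (total 0); column heights now [0 2 6 6 5 0], max=6
Drop 4: J rot1 at col 3 lands with bottom-row=6; cleared 0 line(s) (total 0); column heights now [0 2 6 9 9 0], max=9

Answer: ...##.
...#..
...#..
..##..
...##.
...##.
...##.
.###..
.#....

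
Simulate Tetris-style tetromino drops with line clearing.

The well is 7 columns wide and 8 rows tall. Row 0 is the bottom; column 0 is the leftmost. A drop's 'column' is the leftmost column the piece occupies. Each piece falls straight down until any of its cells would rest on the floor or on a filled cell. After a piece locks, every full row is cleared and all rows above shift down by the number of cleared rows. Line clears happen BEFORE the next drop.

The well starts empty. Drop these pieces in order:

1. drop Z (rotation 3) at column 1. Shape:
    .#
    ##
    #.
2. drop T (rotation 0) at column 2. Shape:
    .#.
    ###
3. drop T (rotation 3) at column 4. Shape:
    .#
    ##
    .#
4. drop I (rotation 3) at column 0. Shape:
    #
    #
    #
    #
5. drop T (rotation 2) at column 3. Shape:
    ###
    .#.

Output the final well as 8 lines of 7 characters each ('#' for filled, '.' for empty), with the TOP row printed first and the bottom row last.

Answer: .......
...###.
....##.
...###.
#.####.
#.#....
###....
##.....

Derivation:
Drop 1: Z rot3 at col 1 lands with bottom-row=0; cleared 0 line(s) (total 0); column heights now [0 2 3 0 0 0 0], max=3
Drop 2: T rot0 at col 2 lands with bottom-row=3; cleared 0 line(s) (total 0); column heights now [0 2 4 5 4 0 0], max=5
Drop 3: T rot3 at col 4 lands with bottom-row=3; cleared 0 line(s) (total 0); column heights now [0 2 4 5 5 6 0], max=6
Drop 4: I rot3 at col 0 lands with bottom-row=0; cleared 0 line(s) (total 0); column heights now [4 2 4 5 5 6 0], max=6
Drop 5: T rot2 at col 3 lands with bottom-row=5; cleared 0 line(s) (total 0); column heights now [4 2 4 7 7 7 0], max=7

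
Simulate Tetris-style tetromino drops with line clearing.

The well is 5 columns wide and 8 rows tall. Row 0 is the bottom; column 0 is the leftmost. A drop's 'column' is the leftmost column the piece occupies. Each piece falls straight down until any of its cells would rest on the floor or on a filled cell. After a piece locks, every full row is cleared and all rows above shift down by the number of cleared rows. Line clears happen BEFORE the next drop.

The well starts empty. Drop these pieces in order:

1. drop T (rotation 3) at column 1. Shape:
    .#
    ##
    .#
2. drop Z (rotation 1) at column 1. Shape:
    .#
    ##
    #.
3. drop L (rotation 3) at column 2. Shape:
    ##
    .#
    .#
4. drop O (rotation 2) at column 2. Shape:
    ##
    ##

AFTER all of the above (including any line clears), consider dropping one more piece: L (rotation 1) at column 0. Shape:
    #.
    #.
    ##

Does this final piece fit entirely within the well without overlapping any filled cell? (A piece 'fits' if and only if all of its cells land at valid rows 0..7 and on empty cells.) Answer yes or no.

Drop 1: T rot3 at col 1 lands with bottom-row=0; cleared 0 line(s) (total 0); column heights now [0 2 3 0 0], max=3
Drop 2: Z rot1 at col 1 lands with bottom-row=2; cleared 0 line(s) (total 0); column heights now [0 4 5 0 0], max=5
Drop 3: L rot3 at col 2 lands with bottom-row=3; cleared 0 line(s) (total 0); column heights now [0 4 6 6 0], max=6
Drop 4: O rot2 at col 2 lands with bottom-row=6; cleared 0 line(s) (total 0); column heights now [0 4 8 8 0], max=8
Test piece L rot1 at col 0 (width 2): heights before test = [0 4 8 8 0]; fits = True

Answer: yes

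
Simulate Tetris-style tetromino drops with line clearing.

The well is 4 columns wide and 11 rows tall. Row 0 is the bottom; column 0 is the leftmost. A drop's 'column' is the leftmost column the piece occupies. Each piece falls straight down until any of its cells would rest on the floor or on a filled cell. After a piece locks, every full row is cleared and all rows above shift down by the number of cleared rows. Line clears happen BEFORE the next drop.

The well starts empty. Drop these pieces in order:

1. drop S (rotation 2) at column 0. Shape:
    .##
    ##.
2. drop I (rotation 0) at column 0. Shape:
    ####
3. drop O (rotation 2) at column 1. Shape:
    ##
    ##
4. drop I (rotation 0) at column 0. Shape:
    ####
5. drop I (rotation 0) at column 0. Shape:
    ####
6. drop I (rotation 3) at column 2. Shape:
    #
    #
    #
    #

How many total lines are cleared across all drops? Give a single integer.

Answer: 3

Derivation:
Drop 1: S rot2 at col 0 lands with bottom-row=0; cleared 0 line(s) (total 0); column heights now [1 2 2 0], max=2
Drop 2: I rot0 at col 0 lands with bottom-row=2; cleared 1 line(s) (total 1); column heights now [1 2 2 0], max=2
Drop 3: O rot2 at col 1 lands with bottom-row=2; cleared 0 line(s) (total 1); column heights now [1 4 4 0], max=4
Drop 4: I rot0 at col 0 lands with bottom-row=4; cleared 1 line(s) (total 2); column heights now [1 4 4 0], max=4
Drop 5: I rot0 at col 0 lands with bottom-row=4; cleared 1 line(s) (total 3); column heights now [1 4 4 0], max=4
Drop 6: I rot3 at col 2 lands with bottom-row=4; cleared 0 line(s) (total 3); column heights now [1 4 8 0], max=8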